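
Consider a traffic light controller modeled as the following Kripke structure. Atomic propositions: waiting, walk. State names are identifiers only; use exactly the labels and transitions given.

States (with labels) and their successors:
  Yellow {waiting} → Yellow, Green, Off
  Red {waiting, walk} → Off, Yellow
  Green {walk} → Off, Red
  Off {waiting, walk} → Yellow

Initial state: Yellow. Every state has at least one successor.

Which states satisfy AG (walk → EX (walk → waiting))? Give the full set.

States satisfying walk → EX (walk → waiting): {Yellow, Red, Green, Off}.
States satisfying AG (walk → EX (walk → waiting)): {Yellow, Red, Green, Off}.

{Yellow, Red, Green, Off}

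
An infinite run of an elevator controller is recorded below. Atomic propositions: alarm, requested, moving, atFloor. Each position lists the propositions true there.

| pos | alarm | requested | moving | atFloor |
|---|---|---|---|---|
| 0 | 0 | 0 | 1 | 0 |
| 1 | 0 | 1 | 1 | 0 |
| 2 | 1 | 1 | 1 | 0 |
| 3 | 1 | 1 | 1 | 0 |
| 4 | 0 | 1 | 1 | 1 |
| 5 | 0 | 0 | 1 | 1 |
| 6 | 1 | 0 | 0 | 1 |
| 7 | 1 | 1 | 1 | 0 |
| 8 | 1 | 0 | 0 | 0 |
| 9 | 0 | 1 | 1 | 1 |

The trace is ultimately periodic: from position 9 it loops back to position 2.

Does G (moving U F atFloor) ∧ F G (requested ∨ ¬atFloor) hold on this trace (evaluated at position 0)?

moving U F atFloor holds at every position 0..9, and those are all positions ever visited, so G (moving U F atFloor) holds.
G (requested ∨ ¬atFloor) is false at every position 0..9, so it never becomes true and F G (requested ∨ ¬atFloor) fails.
At position 0: G (moving U F atFloor) is true; F G (requested ∨ ¬atFloor) is false; so G (moving U F atFloor) ∧ F G (requested ∨ ¬atFloor) is false.

Does not hold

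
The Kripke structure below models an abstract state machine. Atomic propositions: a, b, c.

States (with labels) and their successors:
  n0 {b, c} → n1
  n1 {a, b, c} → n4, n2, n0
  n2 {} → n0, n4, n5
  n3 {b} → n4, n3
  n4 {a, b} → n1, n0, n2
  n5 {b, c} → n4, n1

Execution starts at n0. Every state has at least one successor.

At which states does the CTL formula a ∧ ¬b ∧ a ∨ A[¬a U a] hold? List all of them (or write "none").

States satisfying ¬b: {n2}.
States satisfying ¬b ∧ a: ∅.
States satisfying a ∧ ¬b ∧ a: ∅.
States satisfying ¬a: {n0, n2, n3, n5}.
States satisfying a: {n1, n4}.
States satisfying A[¬a U a]: {n0, n1, n2, n4, n5}.
States satisfying a ∧ ¬b ∧ a ∨ A[¬a U a]: {n0, n1, n2, n4, n5}.

{n0, n1, n2, n4, n5}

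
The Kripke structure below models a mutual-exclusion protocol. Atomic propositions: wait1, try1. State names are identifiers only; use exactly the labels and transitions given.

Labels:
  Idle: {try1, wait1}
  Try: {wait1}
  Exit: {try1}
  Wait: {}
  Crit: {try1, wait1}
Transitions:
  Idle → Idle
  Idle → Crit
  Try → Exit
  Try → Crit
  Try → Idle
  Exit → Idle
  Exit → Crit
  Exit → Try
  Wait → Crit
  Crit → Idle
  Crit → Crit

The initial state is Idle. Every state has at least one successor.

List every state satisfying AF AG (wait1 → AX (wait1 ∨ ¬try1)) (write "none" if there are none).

States satisfying AG (wait1 → AX (wait1 ∨ ¬try1)): {Idle, Wait, Crit}.
States satisfying AF AG (wait1 → AX (wait1 ∨ ¬try1)): {Idle, Wait, Crit}.

{Idle, Wait, Crit}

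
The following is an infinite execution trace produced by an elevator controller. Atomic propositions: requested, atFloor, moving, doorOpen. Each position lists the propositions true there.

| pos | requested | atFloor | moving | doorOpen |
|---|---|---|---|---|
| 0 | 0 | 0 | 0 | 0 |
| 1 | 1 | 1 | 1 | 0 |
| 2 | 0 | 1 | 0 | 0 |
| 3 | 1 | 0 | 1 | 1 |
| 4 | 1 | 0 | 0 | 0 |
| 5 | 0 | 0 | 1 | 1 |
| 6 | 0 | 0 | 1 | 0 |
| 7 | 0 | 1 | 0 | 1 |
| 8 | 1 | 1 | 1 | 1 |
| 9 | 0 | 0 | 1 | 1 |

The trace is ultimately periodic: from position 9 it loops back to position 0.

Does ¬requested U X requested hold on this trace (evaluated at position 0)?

Walking from position 0: X requested first holds at position 0, and ¬requested holds at every earlier position along the way, so ¬requested U X requested holds.

Yes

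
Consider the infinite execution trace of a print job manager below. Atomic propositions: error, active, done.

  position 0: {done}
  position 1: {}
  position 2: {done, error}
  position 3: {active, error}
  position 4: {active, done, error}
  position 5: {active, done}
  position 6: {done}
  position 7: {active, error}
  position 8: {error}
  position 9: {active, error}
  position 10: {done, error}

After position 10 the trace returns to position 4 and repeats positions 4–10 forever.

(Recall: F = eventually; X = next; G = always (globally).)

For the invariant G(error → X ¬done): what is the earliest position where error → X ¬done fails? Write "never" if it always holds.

Check error → X ¬done at each position in order: 0 ✓, 1 ✓, 2 ✓.
At position 3 the labels are {active, error} and the next position 4 has {active, done, error}, so error → X ¬done is false there. This is the first violation.

3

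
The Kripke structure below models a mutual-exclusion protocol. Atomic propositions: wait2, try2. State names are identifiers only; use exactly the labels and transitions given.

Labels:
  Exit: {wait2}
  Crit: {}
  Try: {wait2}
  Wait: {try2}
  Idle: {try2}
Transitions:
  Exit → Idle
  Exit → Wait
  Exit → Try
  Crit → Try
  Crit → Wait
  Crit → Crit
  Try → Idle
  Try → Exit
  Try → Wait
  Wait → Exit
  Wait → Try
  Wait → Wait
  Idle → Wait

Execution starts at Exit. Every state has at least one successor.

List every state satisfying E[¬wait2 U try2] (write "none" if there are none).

States satisfying ¬wait2: {Crit, Wait, Idle}.
States satisfying try2: {Wait, Idle}.
States satisfying E[¬wait2 U try2]: {Crit, Wait, Idle}.

{Crit, Wait, Idle}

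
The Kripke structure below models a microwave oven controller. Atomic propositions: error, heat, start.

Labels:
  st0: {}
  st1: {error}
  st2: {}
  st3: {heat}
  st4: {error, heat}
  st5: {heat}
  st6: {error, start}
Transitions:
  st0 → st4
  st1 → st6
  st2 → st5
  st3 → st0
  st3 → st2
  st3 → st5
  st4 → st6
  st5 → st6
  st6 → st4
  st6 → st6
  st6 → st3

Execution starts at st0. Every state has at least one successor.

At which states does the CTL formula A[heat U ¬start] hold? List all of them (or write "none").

{st0, st1, st2, st3, st4, st5}

States satisfying heat: {st3, st4, st5}.
States satisfying ¬start: {st0, st1, st2, st3, st4, st5}.
States satisfying A[heat U ¬start]: {st0, st1, st2, st3, st4, st5}.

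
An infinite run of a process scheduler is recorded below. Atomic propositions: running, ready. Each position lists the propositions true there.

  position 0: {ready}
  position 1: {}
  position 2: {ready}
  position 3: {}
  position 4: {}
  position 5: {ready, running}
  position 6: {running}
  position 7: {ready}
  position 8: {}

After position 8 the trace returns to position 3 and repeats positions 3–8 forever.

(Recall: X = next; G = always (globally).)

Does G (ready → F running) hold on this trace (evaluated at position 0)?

Yes

ready → F running holds at every position 0..8, and those are all positions ever visited, so G (ready → F running) holds.
Positions where ready holds: 0, 2, 5, 7.
Check F running at each: 0→ok, 2→ok, 5→ok, 7→ok.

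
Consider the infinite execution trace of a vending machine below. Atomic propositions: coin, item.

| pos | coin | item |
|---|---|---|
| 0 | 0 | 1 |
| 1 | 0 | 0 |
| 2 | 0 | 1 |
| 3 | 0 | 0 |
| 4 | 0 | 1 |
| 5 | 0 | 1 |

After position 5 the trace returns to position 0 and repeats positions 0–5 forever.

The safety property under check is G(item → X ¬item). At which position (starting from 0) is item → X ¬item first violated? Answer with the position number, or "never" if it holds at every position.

Check item → X ¬item at each position in order: 0 ✓, 1 ✓, 2 ✓, 3 ✓.
At position 4 the labels are {item} and the next position 5 has {item}, so item → X ¬item is false there. This is the first violation.

4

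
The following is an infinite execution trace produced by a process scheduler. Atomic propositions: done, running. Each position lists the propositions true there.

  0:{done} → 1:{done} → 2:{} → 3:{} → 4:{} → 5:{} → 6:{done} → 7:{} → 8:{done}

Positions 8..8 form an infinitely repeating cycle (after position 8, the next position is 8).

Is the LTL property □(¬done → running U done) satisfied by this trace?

¬done → running U done must hold at every position from 0 onward. It fails at position 2, so □(¬done → running U done) is false.
Positions where ¬done holds: 2, 3, 4, 5, 7.
Check running U done at each: 2→fails, 3→fails, 4→fails, 5→fails, 7→fails.

No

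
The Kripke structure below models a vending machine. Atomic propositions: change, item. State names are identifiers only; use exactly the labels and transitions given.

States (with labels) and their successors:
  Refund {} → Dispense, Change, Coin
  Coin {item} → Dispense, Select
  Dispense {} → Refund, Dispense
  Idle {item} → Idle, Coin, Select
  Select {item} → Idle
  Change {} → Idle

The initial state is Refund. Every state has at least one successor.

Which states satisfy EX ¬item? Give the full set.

{Refund, Coin, Dispense}

States satisfying ¬item: {Refund, Dispense, Change}.
States satisfying EX ¬item: {Refund, Coin, Dispense}.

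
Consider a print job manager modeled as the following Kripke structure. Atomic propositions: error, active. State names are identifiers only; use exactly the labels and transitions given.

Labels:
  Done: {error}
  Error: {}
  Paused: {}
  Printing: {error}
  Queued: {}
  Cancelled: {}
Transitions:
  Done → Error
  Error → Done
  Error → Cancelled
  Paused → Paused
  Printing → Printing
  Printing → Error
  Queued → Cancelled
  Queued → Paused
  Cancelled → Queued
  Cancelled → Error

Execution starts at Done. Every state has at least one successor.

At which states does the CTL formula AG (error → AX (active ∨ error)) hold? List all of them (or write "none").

{Paused}

States satisfying error → AX (active ∨ error): {Error, Paused, Queued, Cancelled}.
States satisfying AG (error → AX (active ∨ error)): {Paused}.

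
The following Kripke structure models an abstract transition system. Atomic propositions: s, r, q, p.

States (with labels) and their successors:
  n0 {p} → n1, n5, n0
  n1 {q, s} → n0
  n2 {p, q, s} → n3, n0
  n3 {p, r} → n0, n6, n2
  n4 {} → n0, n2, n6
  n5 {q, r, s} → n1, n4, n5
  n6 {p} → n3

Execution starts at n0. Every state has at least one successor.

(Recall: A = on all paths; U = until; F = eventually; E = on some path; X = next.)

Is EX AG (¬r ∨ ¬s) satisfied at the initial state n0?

States satisfying AG (¬r ∨ ¬s): ∅.
States satisfying EX AG (¬r ∨ ¬s): ∅.
No suitable path/successor from n0 witnesses the formula.
n0 ∉ Sat(EX AG (¬r ∨ ¬s)).

Does not hold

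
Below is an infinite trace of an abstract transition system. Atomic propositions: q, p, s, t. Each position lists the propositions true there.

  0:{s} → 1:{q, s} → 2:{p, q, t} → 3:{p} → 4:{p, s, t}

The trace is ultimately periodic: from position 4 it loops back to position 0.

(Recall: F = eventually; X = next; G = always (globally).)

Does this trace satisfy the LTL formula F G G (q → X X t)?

No

G G (q → X X t) is false at every position 0..4, so it never becomes true and F G G (q → X X t) fails.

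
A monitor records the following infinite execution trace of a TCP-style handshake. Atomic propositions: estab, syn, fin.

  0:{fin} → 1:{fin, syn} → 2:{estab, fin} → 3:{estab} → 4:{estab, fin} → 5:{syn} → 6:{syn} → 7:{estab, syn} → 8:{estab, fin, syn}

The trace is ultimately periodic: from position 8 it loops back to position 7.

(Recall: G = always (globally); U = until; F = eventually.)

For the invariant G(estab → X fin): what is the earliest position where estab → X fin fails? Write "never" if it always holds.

Check estab → X fin at each position in order: 0 ✓, 1 ✓.
At position 2 the labels are {estab, fin} and the next position 3 has {estab}, so estab → X fin is false there. This is the first violation.

2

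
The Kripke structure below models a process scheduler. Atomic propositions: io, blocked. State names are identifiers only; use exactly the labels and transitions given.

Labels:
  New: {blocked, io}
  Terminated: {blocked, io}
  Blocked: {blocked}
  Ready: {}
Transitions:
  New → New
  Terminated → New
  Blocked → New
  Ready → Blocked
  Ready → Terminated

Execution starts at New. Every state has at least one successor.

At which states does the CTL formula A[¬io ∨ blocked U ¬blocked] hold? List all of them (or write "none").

{Ready}

States satisfying ¬io ∨ blocked: {New, Terminated, Blocked, Ready}.
States satisfying ¬blocked: {Ready}.
States satisfying A[¬io ∨ blocked U ¬blocked]: {Ready}.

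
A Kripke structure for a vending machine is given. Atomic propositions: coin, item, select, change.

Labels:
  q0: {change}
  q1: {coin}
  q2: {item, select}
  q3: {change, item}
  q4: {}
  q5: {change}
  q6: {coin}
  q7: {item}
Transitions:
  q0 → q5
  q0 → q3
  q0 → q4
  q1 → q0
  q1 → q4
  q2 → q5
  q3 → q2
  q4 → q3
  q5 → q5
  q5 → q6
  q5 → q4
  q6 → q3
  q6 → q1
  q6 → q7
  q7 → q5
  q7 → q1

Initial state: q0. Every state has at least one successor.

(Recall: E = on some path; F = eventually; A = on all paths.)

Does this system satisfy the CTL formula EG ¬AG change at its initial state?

States satisfying ¬AG change: {q0, q1, q2, q3, q4, q5, q6, q7}.
States satisfying EG ¬AG change: {q0, q1, q2, q3, q4, q5, q6, q7}.
q0 ∈ Sat(EG ¬AG change).

Satisfied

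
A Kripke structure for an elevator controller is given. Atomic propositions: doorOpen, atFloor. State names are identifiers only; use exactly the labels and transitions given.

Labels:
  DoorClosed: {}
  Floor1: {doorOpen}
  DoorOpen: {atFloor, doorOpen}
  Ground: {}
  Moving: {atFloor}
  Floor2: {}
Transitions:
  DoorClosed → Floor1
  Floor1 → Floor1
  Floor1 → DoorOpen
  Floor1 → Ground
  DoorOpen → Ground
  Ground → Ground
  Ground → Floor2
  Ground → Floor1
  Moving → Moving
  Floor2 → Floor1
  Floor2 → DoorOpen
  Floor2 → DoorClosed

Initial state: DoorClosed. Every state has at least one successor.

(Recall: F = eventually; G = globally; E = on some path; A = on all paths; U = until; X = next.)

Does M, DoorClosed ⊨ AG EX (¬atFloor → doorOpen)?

Violated

States satisfying EX (¬atFloor → doorOpen): {DoorClosed, Floor1, Ground, Moving, Floor2}.
States satisfying AG EX (¬atFloor → doorOpen): {Moving}.
DoorOpen is reachable from DoorClosed and violates EX (¬atFloor → doorOpen), so AG fails at DoorClosed.
DoorClosed ∉ Sat(AG EX (¬atFloor → doorOpen)).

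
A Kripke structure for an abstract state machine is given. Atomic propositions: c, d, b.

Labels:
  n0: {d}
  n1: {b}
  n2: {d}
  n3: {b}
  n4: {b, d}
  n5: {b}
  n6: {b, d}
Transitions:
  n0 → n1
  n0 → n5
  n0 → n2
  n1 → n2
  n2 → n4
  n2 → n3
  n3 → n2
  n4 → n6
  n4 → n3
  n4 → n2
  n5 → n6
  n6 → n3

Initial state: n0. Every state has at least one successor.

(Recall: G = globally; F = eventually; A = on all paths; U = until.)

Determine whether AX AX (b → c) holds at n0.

States satisfying AX (b → c): {n1, n3}.
States satisfying AX AX (b → c): {n6}.
n0 ∉ Sat(AX AX (b → c)).

No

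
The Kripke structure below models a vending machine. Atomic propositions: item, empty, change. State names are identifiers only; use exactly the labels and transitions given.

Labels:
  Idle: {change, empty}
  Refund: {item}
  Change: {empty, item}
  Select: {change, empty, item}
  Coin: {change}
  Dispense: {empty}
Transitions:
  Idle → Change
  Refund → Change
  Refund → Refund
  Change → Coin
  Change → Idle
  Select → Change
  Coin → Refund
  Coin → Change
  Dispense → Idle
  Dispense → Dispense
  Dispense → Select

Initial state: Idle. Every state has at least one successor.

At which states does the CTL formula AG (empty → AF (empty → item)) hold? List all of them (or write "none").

States satisfying empty → AF (empty → item): {Idle, Refund, Change, Select, Coin}.
States satisfying AG (empty → AF (empty → item)): {Idle, Refund, Change, Select, Coin}.

{Idle, Refund, Change, Select, Coin}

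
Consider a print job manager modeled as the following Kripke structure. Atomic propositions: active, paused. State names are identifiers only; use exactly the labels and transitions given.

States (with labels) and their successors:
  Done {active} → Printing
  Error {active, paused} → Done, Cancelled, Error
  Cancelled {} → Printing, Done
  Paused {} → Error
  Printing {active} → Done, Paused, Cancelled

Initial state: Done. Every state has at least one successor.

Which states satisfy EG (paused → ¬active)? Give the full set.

States satisfying paused → ¬active: {Done, Cancelled, Paused, Printing}.
States satisfying EG (paused → ¬active): {Done, Cancelled, Printing}.

{Done, Cancelled, Printing}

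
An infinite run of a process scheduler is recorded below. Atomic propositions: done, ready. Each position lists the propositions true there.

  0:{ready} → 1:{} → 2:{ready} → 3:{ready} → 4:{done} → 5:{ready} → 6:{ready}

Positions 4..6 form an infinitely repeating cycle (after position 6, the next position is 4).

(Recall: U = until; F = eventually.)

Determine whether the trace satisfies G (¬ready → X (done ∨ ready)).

Satisfied

¬ready → X (done ∨ ready) holds at every position 0..6, and those are all positions ever visited, so G (¬ready → X (done ∨ ready)) holds.
Positions where ¬ready holds: 1, 4.
Check X (done ∨ ready) at each: 1→ok, 4→ok.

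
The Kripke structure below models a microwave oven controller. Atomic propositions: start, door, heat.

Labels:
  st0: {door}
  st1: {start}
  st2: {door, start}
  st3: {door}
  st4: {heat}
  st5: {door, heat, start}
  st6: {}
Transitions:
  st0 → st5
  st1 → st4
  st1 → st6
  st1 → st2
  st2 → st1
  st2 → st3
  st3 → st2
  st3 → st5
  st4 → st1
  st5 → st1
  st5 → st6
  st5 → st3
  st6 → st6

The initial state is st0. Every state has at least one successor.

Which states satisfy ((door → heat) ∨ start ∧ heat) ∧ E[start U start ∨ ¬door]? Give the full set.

States satisfying door → heat: {st1, st4, st5, st6}.
States satisfying start ∧ heat: {st5}.
States satisfying (door → heat) ∨ start ∧ heat: {st1, st4, st5, st6}.
States satisfying start: {st1, st2, st5}.
States satisfying start ∨ ¬door: {st1, st2, st4, st5, st6}.
States satisfying E[start U start ∨ ¬door]: {st1, st2, st4, st5, st6}.
States satisfying ((door → heat) ∨ start ∧ heat) ∧ E[start U start ∨ ¬door]: {st1, st4, st5, st6}.

{st1, st4, st5, st6}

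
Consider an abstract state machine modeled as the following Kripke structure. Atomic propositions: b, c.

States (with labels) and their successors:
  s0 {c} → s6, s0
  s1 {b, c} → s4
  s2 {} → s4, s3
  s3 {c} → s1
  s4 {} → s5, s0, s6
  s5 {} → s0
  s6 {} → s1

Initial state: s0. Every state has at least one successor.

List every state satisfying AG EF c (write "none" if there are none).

States satisfying EF c: {s0, s1, s2, s3, s4, s5, s6}.
States satisfying AG EF c: {s0, s1, s2, s3, s4, s5, s6}.

{s0, s1, s2, s3, s4, s5, s6}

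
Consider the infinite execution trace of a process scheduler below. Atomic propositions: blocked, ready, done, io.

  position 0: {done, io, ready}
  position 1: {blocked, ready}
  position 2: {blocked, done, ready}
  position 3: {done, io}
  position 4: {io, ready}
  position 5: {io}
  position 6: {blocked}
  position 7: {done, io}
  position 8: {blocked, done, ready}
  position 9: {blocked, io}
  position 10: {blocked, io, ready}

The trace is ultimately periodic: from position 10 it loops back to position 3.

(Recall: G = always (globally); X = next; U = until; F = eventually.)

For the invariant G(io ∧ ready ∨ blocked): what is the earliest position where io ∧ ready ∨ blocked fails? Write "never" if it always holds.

3

Check io ∧ ready ∨ blocked at each position in order: 0 ✓, 1 ✓, 2 ✓.
At position 3 the labels are {done, io}, so io ∧ ready ∨ blocked is false there. This is the first violation.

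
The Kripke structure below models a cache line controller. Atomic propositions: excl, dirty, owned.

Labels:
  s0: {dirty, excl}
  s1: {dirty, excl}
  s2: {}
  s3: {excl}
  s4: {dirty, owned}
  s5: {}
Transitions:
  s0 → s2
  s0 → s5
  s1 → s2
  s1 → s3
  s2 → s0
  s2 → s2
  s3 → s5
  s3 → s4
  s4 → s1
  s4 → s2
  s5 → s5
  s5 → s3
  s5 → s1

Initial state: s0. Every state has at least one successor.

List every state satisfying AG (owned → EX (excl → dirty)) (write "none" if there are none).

States satisfying owned → EX (excl → dirty): {s0, s1, s2, s3, s4, s5}.
States satisfying AG (owned → EX (excl → dirty)): {s0, s1, s2, s3, s4, s5}.

{s0, s1, s2, s3, s4, s5}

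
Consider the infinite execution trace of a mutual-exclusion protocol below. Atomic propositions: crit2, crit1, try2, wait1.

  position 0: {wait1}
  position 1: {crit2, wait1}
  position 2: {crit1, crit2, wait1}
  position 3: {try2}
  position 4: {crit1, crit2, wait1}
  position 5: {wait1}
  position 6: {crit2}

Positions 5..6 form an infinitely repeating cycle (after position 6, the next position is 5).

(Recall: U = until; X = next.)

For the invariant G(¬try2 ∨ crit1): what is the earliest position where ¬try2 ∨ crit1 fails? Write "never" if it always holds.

3

Check ¬try2 ∨ crit1 at each position in order: 0 ✓, 1 ✓, 2 ✓.
At position 3 the labels are {try2}, so ¬try2 ∨ crit1 is false there. This is the first violation.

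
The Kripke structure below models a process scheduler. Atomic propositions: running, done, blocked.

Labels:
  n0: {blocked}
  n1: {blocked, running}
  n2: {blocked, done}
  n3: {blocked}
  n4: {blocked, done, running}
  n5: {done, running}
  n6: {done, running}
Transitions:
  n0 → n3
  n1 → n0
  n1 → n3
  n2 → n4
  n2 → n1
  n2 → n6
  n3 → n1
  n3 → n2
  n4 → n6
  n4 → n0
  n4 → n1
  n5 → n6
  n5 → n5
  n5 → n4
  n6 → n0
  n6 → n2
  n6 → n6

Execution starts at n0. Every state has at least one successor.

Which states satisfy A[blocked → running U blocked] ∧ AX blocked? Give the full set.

States satisfying blocked → running: {n1, n4, n5, n6}.
States satisfying blocked: {n0, n1, n2, n3, n4}.
States satisfying A[blocked → running U blocked]: {n0, n1, n2, n3, n4}.
States satisfying AX blocked: {n0, n1, n3}.
States satisfying A[blocked → running U blocked] ∧ AX blocked: {n0, n1, n3}.

{n0, n1, n3}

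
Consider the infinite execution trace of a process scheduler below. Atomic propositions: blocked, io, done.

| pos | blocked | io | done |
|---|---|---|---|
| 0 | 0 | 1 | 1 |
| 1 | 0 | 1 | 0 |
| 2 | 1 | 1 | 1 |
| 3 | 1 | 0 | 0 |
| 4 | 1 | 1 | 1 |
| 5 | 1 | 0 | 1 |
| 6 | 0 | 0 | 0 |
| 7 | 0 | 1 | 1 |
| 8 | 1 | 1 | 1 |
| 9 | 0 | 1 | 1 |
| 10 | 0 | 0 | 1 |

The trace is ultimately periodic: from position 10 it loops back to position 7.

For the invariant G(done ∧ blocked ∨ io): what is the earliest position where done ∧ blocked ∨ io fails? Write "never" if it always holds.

3

Check done ∧ blocked ∨ io at each position in order: 0 ✓, 1 ✓, 2 ✓.
At position 3 the labels are {blocked}, so done ∧ blocked ∨ io is false there. This is the first violation.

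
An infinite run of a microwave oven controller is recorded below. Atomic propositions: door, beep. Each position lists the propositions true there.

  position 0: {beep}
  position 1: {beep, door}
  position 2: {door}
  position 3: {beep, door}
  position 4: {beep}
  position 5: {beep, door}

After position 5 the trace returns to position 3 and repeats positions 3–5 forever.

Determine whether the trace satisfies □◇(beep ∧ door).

Yes

◇(beep ∧ door) holds at every position 0..5, and those are all positions ever visited, so □◇(beep ∧ door) holds.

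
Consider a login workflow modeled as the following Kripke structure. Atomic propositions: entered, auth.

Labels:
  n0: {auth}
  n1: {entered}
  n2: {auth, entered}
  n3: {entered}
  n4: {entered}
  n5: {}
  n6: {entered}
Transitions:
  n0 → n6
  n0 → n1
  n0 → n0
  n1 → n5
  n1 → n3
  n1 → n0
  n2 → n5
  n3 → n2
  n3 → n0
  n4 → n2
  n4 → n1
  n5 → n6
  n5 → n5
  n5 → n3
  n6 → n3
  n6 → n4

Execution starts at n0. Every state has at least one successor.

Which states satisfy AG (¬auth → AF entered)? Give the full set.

none

States satisfying ¬auth → AF entered: {n0, n1, n2, n3, n4, n6}.
States satisfying AG (¬auth → AF entered): ∅.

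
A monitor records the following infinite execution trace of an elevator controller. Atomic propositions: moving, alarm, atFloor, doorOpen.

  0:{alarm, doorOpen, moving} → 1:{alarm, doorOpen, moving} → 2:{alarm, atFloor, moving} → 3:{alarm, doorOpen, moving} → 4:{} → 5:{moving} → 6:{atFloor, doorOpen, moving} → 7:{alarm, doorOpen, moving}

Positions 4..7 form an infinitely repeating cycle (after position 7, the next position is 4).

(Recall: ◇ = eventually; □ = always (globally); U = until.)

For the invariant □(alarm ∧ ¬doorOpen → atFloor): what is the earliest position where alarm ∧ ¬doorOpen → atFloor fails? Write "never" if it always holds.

alarm ∧ ¬doorOpen → atFloor holds at every position 0..7, and those are all the positions the trace ever visits, so the invariant □(alarm ∧ ¬doorOpen → atFloor) is never violated.

never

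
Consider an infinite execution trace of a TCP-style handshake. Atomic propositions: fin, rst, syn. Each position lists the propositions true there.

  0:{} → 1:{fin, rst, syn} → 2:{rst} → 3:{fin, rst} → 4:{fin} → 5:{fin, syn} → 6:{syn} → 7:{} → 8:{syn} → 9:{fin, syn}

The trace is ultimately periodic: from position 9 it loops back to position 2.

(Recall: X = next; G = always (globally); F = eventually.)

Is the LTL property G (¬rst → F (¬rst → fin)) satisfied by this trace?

¬rst → F (¬rst → fin) holds at every position 0..9, and those are all positions ever visited, so G (¬rst → F (¬rst → fin)) holds.
Positions where ¬rst holds: 0, 4, 5, 6, 7, 8, 9.
Check F (¬rst → fin) at each: 0→ok, 4→ok, 5→ok, 6→ok, 7→ok, 8→ok, 9→ok.

Yes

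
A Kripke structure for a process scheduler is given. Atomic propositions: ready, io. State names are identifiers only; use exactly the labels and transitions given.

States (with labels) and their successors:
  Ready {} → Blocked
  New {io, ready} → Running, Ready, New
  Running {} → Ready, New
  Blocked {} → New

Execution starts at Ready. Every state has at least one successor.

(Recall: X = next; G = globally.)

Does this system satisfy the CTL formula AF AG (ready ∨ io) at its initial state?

Does not hold

States satisfying AG (ready ∨ io): ∅.
States satisfying AF AG (ready ∨ io): ∅.
There is a path from Ready along which AG (ready ∨ io) never holds.
Ready ∉ Sat(AF AG (ready ∨ io)).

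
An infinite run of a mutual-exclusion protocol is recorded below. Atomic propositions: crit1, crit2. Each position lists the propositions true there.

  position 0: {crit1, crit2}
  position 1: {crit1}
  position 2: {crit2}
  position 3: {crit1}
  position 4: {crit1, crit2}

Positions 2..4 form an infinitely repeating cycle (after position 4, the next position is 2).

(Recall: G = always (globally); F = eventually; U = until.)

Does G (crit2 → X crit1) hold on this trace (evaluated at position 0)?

crit2 → X crit1 must hold at every position from 0 onward. It fails at position 4, so G (crit2 → X crit1) is false.
Positions where crit2 holds: 0, 2, 4.
Check X crit1 at each: 0→ok, 2→ok, 4→fails.

No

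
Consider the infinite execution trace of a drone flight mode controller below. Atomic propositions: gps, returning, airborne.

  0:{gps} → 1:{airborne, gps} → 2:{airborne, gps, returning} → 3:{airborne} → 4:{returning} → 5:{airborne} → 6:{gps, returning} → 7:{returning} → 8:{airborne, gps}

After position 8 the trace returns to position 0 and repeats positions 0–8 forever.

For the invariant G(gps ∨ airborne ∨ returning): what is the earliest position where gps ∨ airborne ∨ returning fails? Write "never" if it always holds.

gps ∨ airborne ∨ returning holds at every position 0..8, and those are all the positions the trace ever visits, so the invariant G(gps ∨ airborne ∨ returning) is never violated.

never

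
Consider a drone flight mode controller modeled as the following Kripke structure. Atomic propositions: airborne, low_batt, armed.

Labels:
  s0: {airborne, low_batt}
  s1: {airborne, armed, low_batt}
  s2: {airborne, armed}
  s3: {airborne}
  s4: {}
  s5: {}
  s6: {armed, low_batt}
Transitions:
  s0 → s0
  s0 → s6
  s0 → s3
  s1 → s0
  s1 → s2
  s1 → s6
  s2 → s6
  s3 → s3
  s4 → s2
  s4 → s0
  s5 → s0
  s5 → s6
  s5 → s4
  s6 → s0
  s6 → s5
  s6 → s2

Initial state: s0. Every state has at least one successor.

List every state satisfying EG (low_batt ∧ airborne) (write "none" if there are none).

States satisfying low_batt ∧ airborne: {s0, s1}.
States satisfying EG (low_batt ∧ airborne): {s0, s1}.

{s0, s1}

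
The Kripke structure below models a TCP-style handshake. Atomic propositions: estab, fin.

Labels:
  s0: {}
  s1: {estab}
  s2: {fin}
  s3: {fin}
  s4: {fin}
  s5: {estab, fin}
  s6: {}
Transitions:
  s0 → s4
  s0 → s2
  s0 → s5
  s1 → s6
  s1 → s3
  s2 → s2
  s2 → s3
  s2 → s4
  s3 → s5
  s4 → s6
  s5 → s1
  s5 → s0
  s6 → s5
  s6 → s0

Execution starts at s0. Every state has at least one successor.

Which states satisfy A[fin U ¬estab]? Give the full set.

{s0, s2, s3, s4, s6}

States satisfying fin: {s2, s3, s4, s5}.
States satisfying ¬estab: {s0, s2, s3, s4, s6}.
States satisfying A[fin U ¬estab]: {s0, s2, s3, s4, s6}.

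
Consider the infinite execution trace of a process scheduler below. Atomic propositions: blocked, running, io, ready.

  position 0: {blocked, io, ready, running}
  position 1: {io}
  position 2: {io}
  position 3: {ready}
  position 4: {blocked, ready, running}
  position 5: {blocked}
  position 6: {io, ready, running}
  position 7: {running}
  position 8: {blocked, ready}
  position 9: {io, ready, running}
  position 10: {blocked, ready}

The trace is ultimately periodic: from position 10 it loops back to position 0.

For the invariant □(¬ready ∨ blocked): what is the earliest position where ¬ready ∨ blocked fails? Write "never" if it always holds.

Check ¬ready ∨ blocked at each position in order: 0 ✓, 1 ✓, 2 ✓.
At position 3 the labels are {ready}, so ¬ready ∨ blocked is false there. This is the first violation.

3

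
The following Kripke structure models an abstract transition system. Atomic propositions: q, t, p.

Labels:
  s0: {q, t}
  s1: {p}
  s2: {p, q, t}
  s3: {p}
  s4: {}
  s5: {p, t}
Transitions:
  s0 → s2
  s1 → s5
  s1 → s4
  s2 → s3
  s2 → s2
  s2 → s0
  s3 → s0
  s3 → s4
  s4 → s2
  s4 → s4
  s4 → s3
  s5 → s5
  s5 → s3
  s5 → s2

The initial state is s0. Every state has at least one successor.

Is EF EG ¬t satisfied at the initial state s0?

Yes

States satisfying EG ¬t: {s1, s3, s4}.
States satisfying EF EG ¬t: {s0, s1, s2, s3, s4, s5}.
Some path from s0 reaches a state where EG ¬t holds.
s0 ∈ Sat(EF EG ¬t).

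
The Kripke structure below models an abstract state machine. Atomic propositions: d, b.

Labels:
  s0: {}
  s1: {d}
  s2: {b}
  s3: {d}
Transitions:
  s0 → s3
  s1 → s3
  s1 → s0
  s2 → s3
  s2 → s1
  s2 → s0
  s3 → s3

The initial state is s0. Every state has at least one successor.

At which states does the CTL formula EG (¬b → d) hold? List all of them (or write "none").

{s1, s2, s3}

States satisfying ¬b → d: {s1, s2, s3}.
States satisfying EG (¬b → d): {s1, s2, s3}.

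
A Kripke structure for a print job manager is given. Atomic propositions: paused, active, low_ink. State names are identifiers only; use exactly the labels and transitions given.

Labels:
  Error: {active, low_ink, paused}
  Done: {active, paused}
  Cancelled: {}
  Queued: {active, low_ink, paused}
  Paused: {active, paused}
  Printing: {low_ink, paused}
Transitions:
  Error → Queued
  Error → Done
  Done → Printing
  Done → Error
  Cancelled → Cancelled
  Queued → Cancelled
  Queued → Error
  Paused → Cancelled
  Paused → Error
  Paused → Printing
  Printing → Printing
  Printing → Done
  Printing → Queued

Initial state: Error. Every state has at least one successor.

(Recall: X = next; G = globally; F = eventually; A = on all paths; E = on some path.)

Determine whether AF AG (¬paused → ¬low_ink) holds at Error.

Yes

States satisfying AG (¬paused → ¬low_ink): {Error, Done, Cancelled, Queued, Paused, Printing}.
States satisfying AF AG (¬paused → ¬low_ink): {Error, Done, Cancelled, Queued, Paused, Printing}.
Error ∈ Sat(AF AG (¬paused → ¬low_ink)).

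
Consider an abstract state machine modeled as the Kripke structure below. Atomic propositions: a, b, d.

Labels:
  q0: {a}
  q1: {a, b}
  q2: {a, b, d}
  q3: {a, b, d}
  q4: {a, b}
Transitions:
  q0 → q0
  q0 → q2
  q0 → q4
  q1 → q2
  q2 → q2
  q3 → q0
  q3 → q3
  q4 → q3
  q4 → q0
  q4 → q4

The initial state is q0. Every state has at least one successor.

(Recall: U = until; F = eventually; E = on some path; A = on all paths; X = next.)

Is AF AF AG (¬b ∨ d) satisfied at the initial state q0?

States satisfying AF AG (¬b ∨ d): {q1, q2}.
States satisfying AF AF AG (¬b ∨ d): {q1, q2}.
There is a path from q0 along which AF AG (¬b ∨ d) never holds.
q0 ∉ Sat(AF AF AG (¬b ∨ d)).

Violated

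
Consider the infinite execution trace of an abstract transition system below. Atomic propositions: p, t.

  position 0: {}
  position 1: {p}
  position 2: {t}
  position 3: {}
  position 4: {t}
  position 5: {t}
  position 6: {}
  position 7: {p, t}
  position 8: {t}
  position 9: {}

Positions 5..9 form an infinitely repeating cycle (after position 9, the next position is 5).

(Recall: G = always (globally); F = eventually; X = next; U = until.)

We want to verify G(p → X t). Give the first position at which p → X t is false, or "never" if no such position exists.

p → X t holds at every position 0..9, and those are all the positions the trace ever visits, so the invariant G(p → X t) is never violated.

never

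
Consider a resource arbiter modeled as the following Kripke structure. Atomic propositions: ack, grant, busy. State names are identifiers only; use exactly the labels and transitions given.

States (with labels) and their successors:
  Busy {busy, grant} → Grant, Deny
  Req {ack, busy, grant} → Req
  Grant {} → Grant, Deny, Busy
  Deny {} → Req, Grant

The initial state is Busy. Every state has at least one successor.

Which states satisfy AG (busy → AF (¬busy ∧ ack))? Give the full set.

none

States satisfying busy → AF (¬busy ∧ ack): {Grant, Deny}.
States satisfying AG (busy → AF (¬busy ∧ ack)): ∅.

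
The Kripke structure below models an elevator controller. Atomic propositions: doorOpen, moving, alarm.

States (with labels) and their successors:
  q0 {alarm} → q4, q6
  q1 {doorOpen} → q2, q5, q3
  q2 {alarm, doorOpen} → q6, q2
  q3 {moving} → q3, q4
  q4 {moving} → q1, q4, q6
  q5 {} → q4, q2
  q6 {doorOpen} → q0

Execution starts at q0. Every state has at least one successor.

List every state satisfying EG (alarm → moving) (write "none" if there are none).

States satisfying alarm → moving: {q1, q3, q4, q5, q6}.
States satisfying EG (alarm → moving): {q1, q3, q4, q5}.

{q1, q3, q4, q5}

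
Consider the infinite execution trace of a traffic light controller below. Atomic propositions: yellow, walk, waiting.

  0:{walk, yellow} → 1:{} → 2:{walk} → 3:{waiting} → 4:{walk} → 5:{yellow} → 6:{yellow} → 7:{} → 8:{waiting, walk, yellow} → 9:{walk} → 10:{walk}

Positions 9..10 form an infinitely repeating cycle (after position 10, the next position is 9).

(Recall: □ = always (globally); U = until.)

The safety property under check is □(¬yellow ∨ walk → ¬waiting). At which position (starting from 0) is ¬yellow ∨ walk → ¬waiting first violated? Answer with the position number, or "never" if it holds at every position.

3

Check ¬yellow ∨ walk → ¬waiting at each position in order: 0 ✓, 1 ✓, 2 ✓.
At position 3 the labels are {waiting}, so ¬yellow ∨ walk → ¬waiting is false there. This is the first violation.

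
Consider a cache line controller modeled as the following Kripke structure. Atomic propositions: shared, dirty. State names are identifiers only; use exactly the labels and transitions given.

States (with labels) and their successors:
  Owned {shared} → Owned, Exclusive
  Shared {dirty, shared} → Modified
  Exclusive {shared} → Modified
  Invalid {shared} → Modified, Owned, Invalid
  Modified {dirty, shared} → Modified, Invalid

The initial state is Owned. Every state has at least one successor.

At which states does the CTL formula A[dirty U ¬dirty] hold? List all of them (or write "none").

States satisfying dirty: {Shared, Modified}.
States satisfying ¬dirty: {Owned, Exclusive, Invalid}.
States satisfying A[dirty U ¬dirty]: {Owned, Exclusive, Invalid}.

{Owned, Exclusive, Invalid}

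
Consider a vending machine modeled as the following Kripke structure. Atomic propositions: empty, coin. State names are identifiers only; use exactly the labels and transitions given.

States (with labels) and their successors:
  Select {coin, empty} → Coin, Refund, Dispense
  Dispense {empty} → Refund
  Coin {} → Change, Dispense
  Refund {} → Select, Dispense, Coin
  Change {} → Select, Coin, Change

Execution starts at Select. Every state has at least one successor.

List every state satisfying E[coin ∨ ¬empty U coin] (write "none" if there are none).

{Select, Coin, Refund, Change}

States satisfying coin ∨ ¬empty: {Select, Coin, Refund, Change}.
States satisfying coin: {Select}.
States satisfying E[coin ∨ ¬empty U coin]: {Select, Coin, Refund, Change}.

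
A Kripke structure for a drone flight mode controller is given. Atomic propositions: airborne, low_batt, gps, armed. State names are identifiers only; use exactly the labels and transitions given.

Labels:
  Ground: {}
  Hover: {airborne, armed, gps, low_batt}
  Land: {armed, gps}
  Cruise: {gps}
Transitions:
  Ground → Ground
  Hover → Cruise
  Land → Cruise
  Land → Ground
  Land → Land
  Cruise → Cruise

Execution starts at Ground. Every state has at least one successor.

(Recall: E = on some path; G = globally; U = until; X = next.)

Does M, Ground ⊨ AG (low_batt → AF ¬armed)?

Satisfied

States satisfying low_batt → AF ¬armed: {Ground, Hover, Land, Cruise}.
States satisfying AG (low_batt → AF ¬armed): {Ground, Hover, Land, Cruise}.
Every state reachable from Ground satisfies low_batt → AF ¬armed.
Ground ∈ Sat(AG (low_batt → AF ¬armed)).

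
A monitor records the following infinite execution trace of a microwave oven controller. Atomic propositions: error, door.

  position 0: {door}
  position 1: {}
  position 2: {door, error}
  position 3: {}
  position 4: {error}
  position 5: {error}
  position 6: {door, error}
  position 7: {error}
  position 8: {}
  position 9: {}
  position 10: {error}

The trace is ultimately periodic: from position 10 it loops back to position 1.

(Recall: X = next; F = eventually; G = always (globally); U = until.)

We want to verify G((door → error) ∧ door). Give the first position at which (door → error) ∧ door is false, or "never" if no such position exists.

At position 0 the labels are {door}, so (door → error) ∧ door is false there. This is the first violation.

0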